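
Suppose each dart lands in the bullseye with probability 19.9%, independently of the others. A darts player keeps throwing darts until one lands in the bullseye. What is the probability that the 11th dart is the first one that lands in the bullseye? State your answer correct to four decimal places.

Geometric (trials to first success), p = 0.199.
P(Y = 11) = (1−p)^10 · p = 0.10872 · 0.199 = 0.021636

0.0216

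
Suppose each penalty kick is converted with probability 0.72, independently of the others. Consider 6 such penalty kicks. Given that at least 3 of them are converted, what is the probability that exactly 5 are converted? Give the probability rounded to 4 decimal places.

X ~ Binomial(6, 0.72). Want P(X=5 | X≥3) = P(X=5) / P(X≥3).
P(X=5) = C(6,5)·0.72^5·0.28^1 = 0.325066
P(X≥3) = 1 − 0.000482 − 0.007435 − 0.047796 = 0.944288
Ratio = 0.325066 / 0.944288 = 0.344245

0.3442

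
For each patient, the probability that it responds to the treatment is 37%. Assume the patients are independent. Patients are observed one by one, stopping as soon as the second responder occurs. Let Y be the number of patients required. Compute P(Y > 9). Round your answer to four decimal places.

Needing more than 9 patients ⇔ fewer than 2 successes in the first 9. With X ~ Binomial(9, 0.37), P(Y > 9) = P(X ≤ 1).
  k=0: C(9,0)·0.37^0·0.63^9 = 0.015634
  k=1: C(9,1)·0.37^1·0.63^8 = 0.082636
P(X ≤ 1) = 0.098270

0.0983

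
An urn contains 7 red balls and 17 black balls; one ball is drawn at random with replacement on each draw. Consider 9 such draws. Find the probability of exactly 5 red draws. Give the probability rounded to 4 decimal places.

X ~ Binomial(n=9, p=0.291667).
P(X=5) = C(9,5) · p^5 · (1−p)^4
= 126 · 0.0021107 · 0.25174 = 0.066951

0.0670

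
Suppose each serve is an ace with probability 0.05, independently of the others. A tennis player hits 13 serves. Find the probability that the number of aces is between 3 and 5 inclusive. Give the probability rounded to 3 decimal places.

0.024

X ~ Binomial(13, 0.05); P(3 ≤ X ≤ 5) = Σ C(13,k) p^k (1−p)^(13−k) over k:
  k=3: C(13,3)·0.05^3·0.95^10 = 0.02140
  k=4: C(13,4)·0.05^4·0.95^9 = 0.00282
  k=5: C(13,5)·0.05^5·0.95^8 = 0.00027
Total = 0.02449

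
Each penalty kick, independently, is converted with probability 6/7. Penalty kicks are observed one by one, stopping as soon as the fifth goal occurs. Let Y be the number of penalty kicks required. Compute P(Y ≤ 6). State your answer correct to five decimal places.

0.79314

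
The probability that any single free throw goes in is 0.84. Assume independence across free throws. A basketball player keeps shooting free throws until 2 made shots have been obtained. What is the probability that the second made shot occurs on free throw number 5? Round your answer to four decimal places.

0.0116

Y = trial on which the second success occurs; negative binomial, r=2, p=0.84.
P(Y=5) = C(4,1) · p^2 · (1−p)^3
= 4 · 0.7056 · 0.004096 = 0.011561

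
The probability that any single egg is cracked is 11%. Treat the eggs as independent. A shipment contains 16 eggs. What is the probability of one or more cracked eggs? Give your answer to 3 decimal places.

P(at least one) = 1 − P(none) = 1 − (1 − 0.11)^16
= 1 − 0.15497 = 0.84503

0.845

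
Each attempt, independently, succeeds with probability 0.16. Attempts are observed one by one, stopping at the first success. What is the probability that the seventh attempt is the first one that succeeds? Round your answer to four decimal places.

Geometric (trials to first success), p = 0.16.
P(Y = 7) = (1−p)^6 · p = 0.3513 · 0.16 = 0.056208

0.0562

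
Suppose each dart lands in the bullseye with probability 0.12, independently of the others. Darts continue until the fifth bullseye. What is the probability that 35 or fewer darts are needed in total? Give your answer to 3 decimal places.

Finishing within 35 darts ⇔ at least 5 successes in the first 35. With X ~ Binomial(35, 0.12), P(Y ≤ 35) = 1 − P(X ≤ 4).
  k=0: C(35,0)·0.12^0·0.88^35 = 0.01140
  k=1: C(35,1)·0.12^1·0.88^34 = 0.05441
  k=2: C(35,2)·0.12^2·0.88^33 = 0.12613
  k=3: C(35,3)·0.12^3·0.88^32 = 0.18919
  k=4: C(35,4)·0.12^4·0.88^31 = 0.20639
1 − 0.58751 = 0.41249

0.412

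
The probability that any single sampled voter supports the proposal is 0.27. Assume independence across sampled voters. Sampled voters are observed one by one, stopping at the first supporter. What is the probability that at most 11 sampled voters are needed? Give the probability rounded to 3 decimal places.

0.969

Y = number of sampled voters to the first success; geometric, p = 0.27.
P(Y ≤ 11) = 1 − (1−p)^11 = 1 − 0.03137 = 0.96863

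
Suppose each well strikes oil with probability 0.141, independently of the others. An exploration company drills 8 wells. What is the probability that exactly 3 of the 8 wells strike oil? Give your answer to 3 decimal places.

0.073

X ~ Binomial(n=8, p=0.141).
P(X=3) = C(8,3) · p^3 · (1−p)^5
= 56 · 0.0028032 · 0.4677 = 0.07342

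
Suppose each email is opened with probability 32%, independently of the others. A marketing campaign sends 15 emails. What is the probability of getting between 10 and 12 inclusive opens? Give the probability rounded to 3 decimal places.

0.006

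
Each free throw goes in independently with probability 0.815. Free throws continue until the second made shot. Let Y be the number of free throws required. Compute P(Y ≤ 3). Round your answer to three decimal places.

Finishing within 3 free throws ⇔ at least 2 successes in the first 3. With X ~ Binomial(3, 0.815), P(Y ≤ 3) = 1 − P(X ≤ 1).
  k=0: C(3,0)·0.815^0·0.185^3 = 0.00633
  k=1: C(3,1)·0.815^1·0.185^2 = 0.08368
1 − 0.09001 = 0.90999

0.910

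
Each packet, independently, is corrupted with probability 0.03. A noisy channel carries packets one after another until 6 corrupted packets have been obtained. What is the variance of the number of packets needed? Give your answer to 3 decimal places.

6466.667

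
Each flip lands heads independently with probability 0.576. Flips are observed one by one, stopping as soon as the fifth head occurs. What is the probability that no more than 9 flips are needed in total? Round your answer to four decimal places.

0.6814

Finishing within 9 flips ⇔ at least 5 successes in the first 9. With X ~ Binomial(9, 0.576), P(Y ≤ 9) = 1 − P(X ≤ 4).
  k=0: C(9,0)·0.576^0·0.424^9 = 0.000443
  k=1: C(9,1)·0.576^1·0.424^8 = 0.005415
  k=2: C(9,2)·0.576^2·0.424^7 = 0.029424
  k=3: C(9,3)·0.576^3·0.424^6 = 0.093270
  k=4: C(9,4)·0.576^4·0.424^5 = 0.190060
1 − 0.318612 = 0.681388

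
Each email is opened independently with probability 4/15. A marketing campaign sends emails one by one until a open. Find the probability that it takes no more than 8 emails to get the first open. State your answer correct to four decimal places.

0.9164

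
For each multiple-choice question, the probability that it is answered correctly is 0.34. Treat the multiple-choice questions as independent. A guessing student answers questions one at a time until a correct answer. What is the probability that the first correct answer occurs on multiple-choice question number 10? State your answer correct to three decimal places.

0.008

Geometric (trials to first success), p = 0.34.
P(Y = 10) = (1−p)^9 · p = 0.023763 · 0.34 = 0.00808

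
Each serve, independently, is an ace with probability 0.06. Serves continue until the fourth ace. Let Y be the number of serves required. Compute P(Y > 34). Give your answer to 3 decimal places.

0.855

Needing more than 34 serves ⇔ fewer than 4 successes in the first 34. With X ~ Binomial(34, 0.06), P(Y > 34) = P(X ≤ 3).
  k=0: C(34,0)·0.06^0·0.94^34 = 0.12200
  k=1: C(34,1)·0.06^1·0.94^33 = 0.26476
  k=2: C(34,2)·0.06^2·0.94^32 = 0.27884
  k=3: C(34,3)·0.06^3·0.94^31 = 0.18985
P(X ≤ 3) = 0.85544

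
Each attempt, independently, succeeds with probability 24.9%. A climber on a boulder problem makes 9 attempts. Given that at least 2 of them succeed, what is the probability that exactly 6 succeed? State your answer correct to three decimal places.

X ~ Binomial(9, 0.249). Want P(X=6 | X≥2) = P(X=6) / P(X≥2).
P(X=6) = C(9,6)·0.249^6·0.751^3 = 0.00848
P(X≥2) = 1 − 0.07599 − 0.22676 = 0.69725
Ratio = 0.00848 / 0.69725 = 0.01216

0.012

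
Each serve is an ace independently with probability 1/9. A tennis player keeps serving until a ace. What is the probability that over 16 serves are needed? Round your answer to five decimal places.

0.15190

Y = number of serves to the first success; geometric, p = 0.111111.
P(Y > 16) = P(first 16 all fail) = (1−p)^16 = 0.1519007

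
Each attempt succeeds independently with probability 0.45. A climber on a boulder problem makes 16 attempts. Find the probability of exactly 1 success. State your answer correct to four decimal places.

X ~ Binomial(n=16, p=0.45).
P(X=1) = C(16,1) · p^1 · (1−p)^15
= 16 · 0.45 · 0.00012748 = 0.000918

0.0009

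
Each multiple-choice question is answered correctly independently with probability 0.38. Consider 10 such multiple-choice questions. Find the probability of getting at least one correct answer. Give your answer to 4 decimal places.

P(at least one) = 1 − P(none) = 1 − (1 − 0.38)^10
= 1 − 0.008393 = 0.991607

0.9916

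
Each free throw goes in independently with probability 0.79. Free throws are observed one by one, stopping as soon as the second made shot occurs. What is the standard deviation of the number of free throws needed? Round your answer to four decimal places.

Y = total free throws until the second success; negative binomial with r=2, p=0.79.
SD(Y) = √[r(1−p)/p²] = √(0.672969) = 0.820347

0.8203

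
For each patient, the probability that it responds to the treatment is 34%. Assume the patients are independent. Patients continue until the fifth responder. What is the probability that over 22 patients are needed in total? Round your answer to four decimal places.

Needing more than 22 patients ⇔ fewer than 5 successes in the first 22. With X ~ Binomial(22, 0.34), P(Y > 22) = P(X ≤ 4).
  k=0: C(22,0)·0.34^0·0.66^22 = 0.000107
  k=1: C(22,1)·0.34^1·0.66^21 = 0.001214
  k=2: C(22,2)·0.34^2·0.66^20 = 0.006568
  k=3: C(22,3)·0.34^3·0.66^19 = 0.022558
  k=4: C(22,4)·0.34^4·0.66^18 = 0.055198
P(X ≤ 4) = 0.085645

0.0856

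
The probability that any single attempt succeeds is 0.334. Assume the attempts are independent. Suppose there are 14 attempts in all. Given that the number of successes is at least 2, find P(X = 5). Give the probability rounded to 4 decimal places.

0.2205

X ~ Binomial(14, 0.334). Want P(X=5 | X≥2) = P(X=5) / P(X≥2).
P(X=5) = C(14,5)·0.334^5·0.666^9 = 0.214518
P(X≥2) = 1 − 0.003378 − 0.023716 = 0.972906
Ratio = 0.214518 / 0.972906 = 0.220492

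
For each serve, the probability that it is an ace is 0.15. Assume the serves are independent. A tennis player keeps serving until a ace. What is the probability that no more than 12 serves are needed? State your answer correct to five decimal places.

Y = number of serves to the first success; geometric, p = 0.15.
P(Y ≤ 12) = 1 − (1−p)^12 = 1 − 0.1422418 = 0.8577582

0.85776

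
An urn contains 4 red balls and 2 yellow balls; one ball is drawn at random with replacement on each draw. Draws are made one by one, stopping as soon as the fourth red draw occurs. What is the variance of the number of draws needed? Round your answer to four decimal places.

Y = total draws until the fourth success; negative binomial with r=4, p=0.666667.
Var(Y) = r(1−p)/p² = 4·0.333333 / 0.666667² = 3.000000

3.0000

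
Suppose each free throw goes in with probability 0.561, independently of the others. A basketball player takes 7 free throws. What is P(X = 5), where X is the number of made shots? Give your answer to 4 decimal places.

X ~ Binomial(n=7, p=0.561).
P(X=5) = C(7,5) · p^5 · (1−p)^2
= 21 · 0.055567 · 0.19272 = 0.224886

0.2249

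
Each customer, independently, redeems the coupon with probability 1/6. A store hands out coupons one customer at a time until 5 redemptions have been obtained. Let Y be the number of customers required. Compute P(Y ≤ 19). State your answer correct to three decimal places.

Finishing within 19 customers ⇔ at least 5 successes in the first 19. With X ~ Binomial(19, 0.166667), P(Y ≤ 19) = 1 − P(X ≤ 4).
  k=0: C(19,0)·0.166667^0·0.833333^19 = 0.03130
  k=1: C(19,1)·0.166667^1·0.833333^18 = 0.11894
  k=2: C(19,2)·0.166667^2·0.833333^17 = 0.21410
  k=3: C(19,3)·0.166667^3·0.833333^16 = 0.24264
  k=4: C(19,4)·0.166667^4·0.833333^15 = 0.19412
1 − 0.80110 = 0.19890

0.199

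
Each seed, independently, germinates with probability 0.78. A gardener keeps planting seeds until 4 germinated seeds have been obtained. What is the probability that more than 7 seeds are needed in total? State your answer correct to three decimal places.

0.046

Needing more than 7 seeds ⇔ fewer than 4 successes in the first 7. With X ~ Binomial(7, 0.78), P(Y > 7) = P(X ≤ 3).
  k=0: C(7,0)·0.78^0·0.22^7 = 0.00002
  k=1: C(7,1)·0.78^1·0.22^6 = 0.00062
  k=2: C(7,2)·0.78^2·0.22^5 = 0.00658
  k=3: C(7,3)·0.78^3·0.22^4 = 0.03891
P(X ≤ 3) = 0.04614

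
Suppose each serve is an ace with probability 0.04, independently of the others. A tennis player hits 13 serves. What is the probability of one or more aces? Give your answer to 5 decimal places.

P(at least one) = 1 − P(none) = 1 − (1 − 0.04)^13
= 1 − 0.5882014 = 0.4117986

0.41180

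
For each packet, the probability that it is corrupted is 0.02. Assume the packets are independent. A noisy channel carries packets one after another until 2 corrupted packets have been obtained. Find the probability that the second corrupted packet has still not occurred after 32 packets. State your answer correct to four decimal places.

0.8660

Needing more than 32 packets ⇔ fewer than 2 successes in the first 32. With X ~ Binomial(32, 0.02), P(Y > 32) = P(X ≤ 1).
  k=0: C(32,0)·0.02^0·0.98^32 = 0.523883
  k=1: C(32,1)·0.02^1·0.98^31 = 0.342128
P(X ≤ 1) = 0.866011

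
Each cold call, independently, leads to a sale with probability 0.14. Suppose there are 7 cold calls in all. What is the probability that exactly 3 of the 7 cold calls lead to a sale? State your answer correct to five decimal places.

0.05253

X ~ Binomial(n=7, p=0.14).
P(X=3) = C(7,3) · p^3 · (1−p)^4
= 35 · 0.002744 · 0.54701 = 0.0525347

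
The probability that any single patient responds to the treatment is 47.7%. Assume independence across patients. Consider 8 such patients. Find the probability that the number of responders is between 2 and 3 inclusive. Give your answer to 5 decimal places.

X ~ Binomial(8, 0.477); P(2 ≤ X ≤ 3) = Σ C(8,k) p^k (1−p)^(8−k) over k:
  k=2: C(8,2)·0.477^2·0.523^6 = 0.1303782
  k=3: C(8,3)·0.477^3·0.523^5 = 0.2378218
Total = 0.3682000

0.36820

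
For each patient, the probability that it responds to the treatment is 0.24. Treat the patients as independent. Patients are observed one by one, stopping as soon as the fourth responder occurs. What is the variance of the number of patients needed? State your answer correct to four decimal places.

Y = total patients until the fourth success; negative binomial with r=4, p=0.24.
Var(Y) = r(1−p)/p² = 4·0.76 / 0.24² = 52.777778

52.7778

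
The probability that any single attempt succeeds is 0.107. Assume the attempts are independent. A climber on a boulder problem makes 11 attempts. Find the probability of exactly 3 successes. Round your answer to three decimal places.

0.082

X ~ Binomial(n=11, p=0.107).
P(X=3) = C(11,3) · p^3 · (1−p)^8
= 165 · 0.001225 · 0.4044 = 0.08174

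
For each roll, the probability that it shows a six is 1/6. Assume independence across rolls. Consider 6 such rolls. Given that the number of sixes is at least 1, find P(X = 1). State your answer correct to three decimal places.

0.604

X ~ Binomial(6, 0.166667). Want P(X=1 | X≥1) = P(X=1) / P(X≥1).
P(X=1) = C(6,1)·0.166667^1·0.833333^5 = 0.40188
P(X≥1) = 1 − 0.33490 = 0.66510
Ratio = 0.40188 / 0.66510 = 0.60423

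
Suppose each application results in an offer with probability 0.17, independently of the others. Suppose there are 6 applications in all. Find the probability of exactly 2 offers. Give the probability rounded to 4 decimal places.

0.2057

X ~ Binomial(n=6, p=0.17).
P(X=2) = C(6,2) · p^2 · (1−p)^4
= 15 · 0.0289 · 0.47458 = 0.205732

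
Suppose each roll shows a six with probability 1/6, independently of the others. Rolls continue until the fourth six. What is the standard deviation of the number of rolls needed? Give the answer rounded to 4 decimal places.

Y = total rolls until the fourth success; negative binomial with r=4, p=0.166667.
SD(Y) = √[r(1−p)/p²] = √(120.000000) = 10.954451

10.9545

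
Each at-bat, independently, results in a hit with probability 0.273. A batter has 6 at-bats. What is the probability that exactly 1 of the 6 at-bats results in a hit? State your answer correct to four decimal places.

0.3326

X ~ Binomial(n=6, p=0.273).
P(X=1) = C(6,1) · p^1 · (1−p)^5
= 6 · 0.273 · 0.20308 = 0.332649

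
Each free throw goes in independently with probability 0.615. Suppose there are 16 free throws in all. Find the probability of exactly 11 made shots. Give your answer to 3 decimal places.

X ~ Binomial(n=16, p=0.615).
P(X=11) = C(16,11) · p^11 · (1−p)^5
= 4368 · 0.0047602 · 0.0084587 = 0.17588

0.176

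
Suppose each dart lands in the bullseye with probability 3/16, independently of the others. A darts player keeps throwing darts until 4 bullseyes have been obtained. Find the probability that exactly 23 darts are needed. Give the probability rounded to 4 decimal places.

Y = trial on which the fourth success occurs; negative binomial, r=4, p=0.1875.
P(Y=23) = C(22,3) · p^4 · (1−p)^19
= 1540 · 0.001236 · 0.019348 = 0.036827

0.0368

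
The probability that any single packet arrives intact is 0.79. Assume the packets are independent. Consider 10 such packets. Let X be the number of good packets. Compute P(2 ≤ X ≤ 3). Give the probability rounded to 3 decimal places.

X ~ Binomial(10, 0.79); P(2 ≤ X ≤ 3) = Σ C(10,k) p^k (1−p)^(10−k) over k:
  k=2: C(10,2)·0.79^2·0.21^8 = 0.00011
  k=3: C(10,3)·0.79^3·0.21^7 = 0.00107
Total = 0.00117

0.001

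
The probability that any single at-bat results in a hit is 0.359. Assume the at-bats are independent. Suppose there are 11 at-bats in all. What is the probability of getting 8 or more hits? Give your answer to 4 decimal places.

0.0145

X ~ Binomial(11, 0.359); P(X ≥ 8) = Σ C(11,k) p^k (1−p)^(11−k) over k:
  k=8: C(11,8)·0.359^8·0.641^3 = 0.011990
  k=9: C(11,9)·0.359^9·0.641^2 = 0.002238
  k=10: C(11,10)·0.359^10·0.641^1 = 0.000251
  k=11: C(11,11)·0.359^11·0.641^0 = 0.000013
Total = 0.014492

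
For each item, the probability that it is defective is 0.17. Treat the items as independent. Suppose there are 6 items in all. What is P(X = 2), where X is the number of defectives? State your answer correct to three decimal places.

0.206

X ~ Binomial(n=6, p=0.17).
P(X=2) = C(6,2) · p^2 · (1−p)^4
= 15 · 0.0289 · 0.47458 = 0.20573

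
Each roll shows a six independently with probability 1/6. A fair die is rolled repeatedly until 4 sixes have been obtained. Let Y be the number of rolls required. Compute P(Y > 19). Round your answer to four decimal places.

Needing more than 19 rolls ⇔ fewer than 4 successes in the first 19. With X ~ Binomial(19, 0.166667), P(Y > 19) = P(X ≤ 3).
  k=0: C(19,0)·0.166667^0·0.833333^19 = 0.031301
  k=1: C(19,1)·0.166667^1·0.833333^18 = 0.118943
  k=2: C(19,2)·0.166667^2·0.833333^17 = 0.214098
  k=3: C(19,3)·0.166667^3·0.833333^16 = 0.242644
P(X ≤ 3) = 0.606986

0.6070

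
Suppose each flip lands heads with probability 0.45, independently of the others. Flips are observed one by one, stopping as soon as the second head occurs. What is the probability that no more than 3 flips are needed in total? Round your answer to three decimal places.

0.425

Finishing within 3 flips ⇔ at least 2 successes in the first 3. With X ~ Binomial(3, 0.45), P(Y ≤ 3) = 1 − P(X ≤ 1).
  k=0: C(3,0)·0.45^0·0.55^3 = 0.16637
  k=1: C(3,1)·0.45^1·0.55^2 = 0.40837
1 − 0.57475 = 0.42525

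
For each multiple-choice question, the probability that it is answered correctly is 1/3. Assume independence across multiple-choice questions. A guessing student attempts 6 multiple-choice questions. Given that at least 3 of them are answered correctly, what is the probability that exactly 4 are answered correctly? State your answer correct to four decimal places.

X ~ Binomial(6, 0.333333). Want P(X=4 | X≥3) = P(X=4) / P(X≥3).
P(X=4) = C(6,4)·0.333333^4·0.666667^2 = 0.082305
P(X≥3) = 1 − 0.087791 − 0.263374 − 0.329218 = 0.319616
Ratio = 0.082305 / 0.319616 = 0.257511

0.2575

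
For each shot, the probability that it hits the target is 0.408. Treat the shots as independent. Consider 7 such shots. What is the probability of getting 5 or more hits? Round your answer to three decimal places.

0.104

X ~ Binomial(7, 0.408); P(X ≥ 5) = Σ C(7,k) p^k (1−p)^(7−k) over k:
  k=5: C(7,5)·0.408^5·0.592^2 = 0.08321
  k=6: C(7,6)·0.408^6·0.592^1 = 0.01912
  k=7: C(7,7)·0.408^7·0.592^0 = 0.00188
Total = 0.10420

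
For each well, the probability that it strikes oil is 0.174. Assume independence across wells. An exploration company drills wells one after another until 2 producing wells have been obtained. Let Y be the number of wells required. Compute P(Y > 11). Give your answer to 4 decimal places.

Needing more than 11 wells ⇔ fewer than 2 successes in the first 11. With X ~ Binomial(11, 0.174), P(Y > 11) = P(X ≤ 1).
  k=0: C(11,0)·0.174^0·0.826^11 = 0.122118
  k=1: C(11,1)·0.174^1·0.826^10 = 0.282971
P(X ≤ 1) = 0.405090

0.4051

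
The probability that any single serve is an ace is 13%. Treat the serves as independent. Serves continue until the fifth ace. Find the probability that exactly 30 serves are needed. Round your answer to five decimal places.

Y = trial on which the fifth success occurs; negative binomial, r=5, p=0.13.
P(Y=30) = C(29,4) · p^5 · (1−p)^25
= 23751 · 3.7129e-05 · 0.03076 = 0.0271256

0.02713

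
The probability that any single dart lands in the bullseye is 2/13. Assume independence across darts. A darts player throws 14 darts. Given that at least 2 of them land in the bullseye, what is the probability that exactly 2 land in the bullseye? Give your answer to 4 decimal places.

0.4409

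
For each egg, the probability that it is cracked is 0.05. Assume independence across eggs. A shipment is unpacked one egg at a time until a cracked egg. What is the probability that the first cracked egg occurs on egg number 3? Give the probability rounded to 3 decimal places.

0.045

Geometric (trials to first success), p = 0.05.
P(Y = 3) = (1−p)^2 · p = 0.9025 · 0.05 = 0.04512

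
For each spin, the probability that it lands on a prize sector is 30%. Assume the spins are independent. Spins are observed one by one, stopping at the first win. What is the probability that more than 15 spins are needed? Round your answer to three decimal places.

Y = number of spins to the first success; geometric, p = 0.30.
P(Y > 15) = P(first 15 all fail) = (1−p)^15 = 0.00475

0.005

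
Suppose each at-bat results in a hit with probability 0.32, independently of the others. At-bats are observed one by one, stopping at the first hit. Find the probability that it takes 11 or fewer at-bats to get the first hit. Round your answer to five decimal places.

0.98563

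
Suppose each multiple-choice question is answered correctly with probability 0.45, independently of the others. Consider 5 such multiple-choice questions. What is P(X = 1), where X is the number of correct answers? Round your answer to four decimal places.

X ~ Binomial(n=5, p=0.45).
P(X=1) = C(5,1) · p^1 · (1−p)^4
= 5 · 0.45 · 0.091506 = 0.205889

0.2059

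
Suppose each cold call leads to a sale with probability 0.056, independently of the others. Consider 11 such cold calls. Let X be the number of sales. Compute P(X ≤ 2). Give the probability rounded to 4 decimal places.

0.9794

X ~ Binomial(11, 0.056); P(X ≤ 2) = Σ C(11,k) p^k (1−p)^(11−k) over k:
  k=0: C(11,0)·0.056^0·0.944^11 = 0.530508
  k=1: C(11,1)·0.056^1·0.944^10 = 0.346179
  k=2: C(11,2)·0.056^2·0.944^9 = 0.102680
Total = 0.979367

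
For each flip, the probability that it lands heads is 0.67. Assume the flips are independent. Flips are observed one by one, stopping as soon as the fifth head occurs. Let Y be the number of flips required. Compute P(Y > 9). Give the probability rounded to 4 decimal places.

0.1398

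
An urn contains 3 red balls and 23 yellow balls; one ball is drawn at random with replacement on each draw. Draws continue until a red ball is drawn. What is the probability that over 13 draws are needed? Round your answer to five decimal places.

Y = number of draws to the first success; geometric, p = 0.115385.
P(Y > 13) = P(first 13 all fail) = (1−p)^13 = 0.2031460

0.20315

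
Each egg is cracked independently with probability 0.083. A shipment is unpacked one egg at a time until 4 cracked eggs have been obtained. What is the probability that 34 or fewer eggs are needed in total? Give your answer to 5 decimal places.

0.31106

Finishing within 34 eggs ⇔ at least 4 successes in the first 34. With X ~ Binomial(34, 0.083), P(Y ≤ 34) = 1 − P(X ≤ 3).
  k=0: C(34,0)·0.083^0·0.917^34 = 0.0525481
  k=1: C(34,1)·0.083^1·0.917^33 = 0.1617131
  k=2: C(34,2)·0.083^2·0.917^32 = 0.2415115
  k=3: C(34,3)·0.083^3·0.917^31 = 0.2331714
1 − 0.6889441 = 0.3110559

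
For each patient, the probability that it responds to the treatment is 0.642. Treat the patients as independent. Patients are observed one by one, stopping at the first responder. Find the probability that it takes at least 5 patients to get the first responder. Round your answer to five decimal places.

0.01643

Y = number of patients to the first success; geometric, p = 0.642.
P(Y > 4) = P(first 4 all fail) = (1−p)^4 = 0.0164260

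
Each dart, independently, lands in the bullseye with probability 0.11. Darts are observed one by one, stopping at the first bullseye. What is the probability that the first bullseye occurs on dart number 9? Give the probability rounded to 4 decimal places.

0.0433

Geometric (trials to first success), p = 0.11.
P(Y = 9) = (1−p)^8 · p = 0.39366 · 0.11 = 0.043302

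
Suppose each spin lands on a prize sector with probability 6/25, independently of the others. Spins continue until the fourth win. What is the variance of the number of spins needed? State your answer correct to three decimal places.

Y = total spins until the fourth success; negative binomial with r=4, p=0.24.
Var(Y) = r(1−p)/p² = 4·0.76 / 0.24² = 52.77778

52.778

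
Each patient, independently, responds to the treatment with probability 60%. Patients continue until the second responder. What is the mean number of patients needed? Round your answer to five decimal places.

3.33333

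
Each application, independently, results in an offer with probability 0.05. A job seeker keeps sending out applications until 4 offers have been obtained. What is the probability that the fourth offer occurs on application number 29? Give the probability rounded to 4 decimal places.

Y = trial on which the fourth success occurs; negative binomial, r=4, p=0.05.
P(Y=29) = C(28,3) · p^4 · (1−p)^25
= 3276 · 6.25e-06 · 0.27739 = 0.005680

0.0057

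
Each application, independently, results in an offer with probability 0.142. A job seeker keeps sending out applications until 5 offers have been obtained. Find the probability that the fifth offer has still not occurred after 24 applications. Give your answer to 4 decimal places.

0.7519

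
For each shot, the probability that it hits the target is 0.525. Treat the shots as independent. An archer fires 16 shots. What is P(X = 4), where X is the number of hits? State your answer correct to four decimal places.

0.0182

X ~ Binomial(n=16, p=0.525).
P(X=4) = C(16,4) · p^4 · (1−p)^12
= 1820 · 0.075969 · 0.00013192 = 0.018240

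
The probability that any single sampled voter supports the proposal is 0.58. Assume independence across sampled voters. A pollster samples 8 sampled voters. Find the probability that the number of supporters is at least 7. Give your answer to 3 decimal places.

X ~ Binomial(8, 0.58); P(X ≥ 7) = Σ C(8,k) p^k (1−p)^(8−k) over k:
  k=7: C(8,7)·0.58^7·0.42^1 = 0.07419
  k=8: C(8,8)·0.58^8·0.42^0 = 0.01281
Total = 0.08699

0.087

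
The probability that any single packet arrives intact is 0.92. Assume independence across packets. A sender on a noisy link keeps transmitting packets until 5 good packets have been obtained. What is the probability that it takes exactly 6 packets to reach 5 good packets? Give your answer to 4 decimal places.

0.2636

Y = trial on which the fifth success occurs; negative binomial, r=5, p=0.92.
P(Y=6) = C(5,4) · p^5 · (1−p)^1
= 5 · 0.65908 · 0.08 = 0.263633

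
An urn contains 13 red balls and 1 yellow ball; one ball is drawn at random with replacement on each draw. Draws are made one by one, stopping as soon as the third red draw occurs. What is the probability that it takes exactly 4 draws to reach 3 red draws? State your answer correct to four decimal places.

0.1716

Y = trial on which the third success occurs; negative binomial, r=3, p=0.928571.
P(Y=4) = C(3,2) · p^3 · (1−p)^1
= 3 · 0.80066 · 0.071429 = 0.171569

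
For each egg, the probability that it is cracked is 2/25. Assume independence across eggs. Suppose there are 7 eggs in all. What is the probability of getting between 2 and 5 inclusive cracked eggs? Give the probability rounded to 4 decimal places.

X ~ Binomial(7, 0.08); P(2 ≤ X ≤ 5) = Σ C(7,k) p^k (1−p)^(7−k) over k:
  k=2: C(7,2)·0.08^2·0.92^5 = 0.088581
  k=3: C(7,3)·0.08^3·0.92^4 = 0.012838
  k=4: C(7,4)·0.08^4·0.92^3 = 0.001116
  k=5: C(7,5)·0.08^5·0.92^2 = 0.000058
Total = 0.102593

0.1026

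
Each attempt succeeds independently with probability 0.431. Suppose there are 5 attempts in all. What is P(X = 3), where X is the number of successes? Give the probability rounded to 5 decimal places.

0.25921

X ~ Binomial(n=5, p=0.431).
P(X=3) = C(5,3) · p^3 · (1−p)^2
= 10 · 0.080063 · 0.32376 = 0.2592127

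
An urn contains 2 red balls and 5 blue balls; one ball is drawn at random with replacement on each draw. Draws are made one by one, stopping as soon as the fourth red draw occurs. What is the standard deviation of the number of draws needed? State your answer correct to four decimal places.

Y = total draws until the fourth success; negative binomial with r=4, p=0.285714.
SD(Y) = √[r(1−p)/p²] = √(35.000000) = 5.916080

5.9161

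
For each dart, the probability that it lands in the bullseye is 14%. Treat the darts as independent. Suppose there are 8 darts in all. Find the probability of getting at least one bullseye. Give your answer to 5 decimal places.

0.70078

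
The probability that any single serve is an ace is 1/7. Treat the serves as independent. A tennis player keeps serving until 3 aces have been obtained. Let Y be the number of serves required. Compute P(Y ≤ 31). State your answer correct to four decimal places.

Finishing within 31 serves ⇔ at least 3 successes in the first 31. With X ~ Binomial(31, 0.142857), P(Y ≤ 31) = 1 − P(X ≤ 2).
  k=0: C(31,0)·0.142857^0·0.857143^31 = 0.008407
  k=1: C(31,1)·0.142857^1·0.857143^30 = 0.043437
  k=2: C(31,2)·0.142857^2·0.857143^29 = 0.108593
1 − 0.160437 = 0.839563

0.8396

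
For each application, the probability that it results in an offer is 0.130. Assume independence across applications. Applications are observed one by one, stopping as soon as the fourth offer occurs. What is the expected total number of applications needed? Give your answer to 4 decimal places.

Y = total applications until the fourth success; negative binomial with r=4, p=0.13.
E[Y] = r / p = 4 / 0.13 = 30.769231

30.7692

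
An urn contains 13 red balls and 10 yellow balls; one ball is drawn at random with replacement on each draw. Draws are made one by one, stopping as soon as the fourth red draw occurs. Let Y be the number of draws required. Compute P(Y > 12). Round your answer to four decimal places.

Needing more than 12 draws ⇔ fewer than 4 successes in the first 12. With X ~ Binomial(12, 0.565217), P(Y > 12) = P(X ≤ 3).
  k=0: C(12,0)·0.565217^0·0.434783^12 = 0.000046
  k=1: C(12,1)·0.565217^1·0.434783^11 = 0.000712
  k=2: C(12,2)·0.565217^2·0.434783^10 = 0.005090
  k=3: C(12,3)·0.565217^3·0.434783^9 = 0.022056
P(X ≤ 3) = 0.027903

0.0279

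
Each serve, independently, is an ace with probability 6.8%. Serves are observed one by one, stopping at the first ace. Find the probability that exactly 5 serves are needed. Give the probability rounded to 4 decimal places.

Geometric (trials to first success), p = 0.068.
P(Y = 5) = (1−p)^4 · p = 0.75451 · 0.068 = 0.051307

0.0513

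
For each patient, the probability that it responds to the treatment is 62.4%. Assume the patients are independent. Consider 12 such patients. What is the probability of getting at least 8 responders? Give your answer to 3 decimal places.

0.507

X ~ Binomial(12, 0.624); P(X ≥ 8) = Σ C(12,k) p^k (1−p)^(12−k) over k:
  k=8: C(12,8)·0.624^8·0.376^4 = 0.22742
  k=9: C(12,9)·0.624^9·0.376^3 = 0.16774
  k=10: C(12,10)·0.624^10·0.376^2 = 0.08352
  k=11: C(12,11)·0.624^11·0.376^1 = 0.02520
  k=12: C(12,12)·0.624^12·0.376^0 = 0.00349
Total = 0.50737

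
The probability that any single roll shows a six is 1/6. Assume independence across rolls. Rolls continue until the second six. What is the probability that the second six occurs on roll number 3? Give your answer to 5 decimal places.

0.04630

Y = trial on which the second success occurs; negative binomial, r=2, p=0.166667.
P(Y=3) = C(2,1) · p^2 · (1−p)^1
= 2 · 0.027778 · 0.83333 = 0.0462963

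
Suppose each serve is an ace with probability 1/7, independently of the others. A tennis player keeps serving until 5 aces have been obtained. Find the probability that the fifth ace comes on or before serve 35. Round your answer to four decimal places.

Finishing within 35 serves ⇔ at least 5 successes in the first 35. With X ~ Binomial(35, 0.142857), P(Y ≤ 35) = 1 − P(X ≤ 4).
  k=0: C(35,0)·0.142857^0·0.857143^35 = 0.004538
  k=1: C(35,1)·0.142857^1·0.857143^34 = 0.026472
  k=2: C(35,2)·0.142857^2·0.857143^33 = 0.075003
  k=3: C(35,3)·0.142857^3·0.857143^32 = 0.137505
  k=4: C(35,4)·0.142857^4·0.857143^31 = 0.183340
1 − 0.426857 = 0.573143

0.5731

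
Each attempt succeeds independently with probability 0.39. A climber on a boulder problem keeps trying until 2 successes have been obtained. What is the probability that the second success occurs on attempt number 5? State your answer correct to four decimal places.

0.1381

Y = trial on which the second success occurs; negative binomial, r=2, p=0.39.
P(Y=5) = C(4,1) · p^2 · (1−p)^3
= 4 · 0.1521 · 0.22698 = 0.138095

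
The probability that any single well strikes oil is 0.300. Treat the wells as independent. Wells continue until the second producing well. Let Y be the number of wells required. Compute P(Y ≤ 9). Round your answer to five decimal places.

0.80400

Finishing within 9 wells ⇔ at least 2 successes in the first 9. With X ~ Binomial(9, 0.30), P(Y ≤ 9) = 1 − P(X ≤ 1).
  k=0: C(9,0)·0.30^0·0.70^9 = 0.0403536
  k=1: C(9,1)·0.30^1·0.70^8 = 0.1556496
1 − 0.1960032 = 0.8039968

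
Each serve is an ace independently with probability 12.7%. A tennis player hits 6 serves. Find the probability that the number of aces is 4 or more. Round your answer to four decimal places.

0.0032

X ~ Binomial(6, 0.127); P(X ≥ 4) = Σ C(6,k) p^k (1−p)^(6−k) over k:
  k=4: C(6,4)·0.127^4·0.873^2 = 0.002974
  k=5: C(6,5)·0.127^5·0.873^1 = 0.000173
  k=6: C(6,6)·0.127^6·0.873^0 = 0.000004
Total = 0.003151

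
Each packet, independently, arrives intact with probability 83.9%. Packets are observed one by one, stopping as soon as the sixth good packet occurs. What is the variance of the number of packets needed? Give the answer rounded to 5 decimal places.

Y = total packets until the sixth success; negative binomial with r=6, p=0.839.
Var(Y) = r(1−p)/p² = 6·0.161 / 0.839² = 1.3723131

1.37231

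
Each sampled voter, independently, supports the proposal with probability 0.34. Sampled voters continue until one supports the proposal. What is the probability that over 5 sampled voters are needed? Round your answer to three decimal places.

Y = number of sampled voters to the first success; geometric, p = 0.34.
P(Y > 5) = P(first 5 all fail) = (1−p)^5 = 0.12523

0.125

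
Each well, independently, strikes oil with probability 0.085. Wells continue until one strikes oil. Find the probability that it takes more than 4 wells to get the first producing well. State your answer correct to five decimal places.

Y = number of wells to the first success; geometric, p = 0.085.
P(Y > 4) = P(first 4 all fail) = (1−p)^4 = 0.7009457

0.70095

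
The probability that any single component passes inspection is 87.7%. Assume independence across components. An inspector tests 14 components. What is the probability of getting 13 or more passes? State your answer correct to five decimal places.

0.47185

X ~ Binomial(14, 0.877); P(X ≥ 13) = Σ C(14,k) p^k (1−p)^(14−k) over k:
  k=13: C(14,13)·0.877^13·0.123^1 = 0.3126280
  k=14: C(14,14)·0.877^14·0.123^0 = 0.1592188
Total = 0.4718468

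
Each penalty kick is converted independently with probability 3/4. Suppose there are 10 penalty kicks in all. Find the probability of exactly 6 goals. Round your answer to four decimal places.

X ~ Binomial(n=10, p=0.75).
P(X=6) = C(10,6) · p^6 · (1−p)^4
= 210 · 0.17798 · 0.0039062 = 0.145998

0.1460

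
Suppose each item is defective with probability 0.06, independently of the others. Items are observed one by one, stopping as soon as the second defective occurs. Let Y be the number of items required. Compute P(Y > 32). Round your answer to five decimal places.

0.42008

Needing more than 32 items ⇔ fewer than 2 successes in the first 32. With X ~ Binomial(32, 0.06), P(Y > 32) = P(X ≤ 1).
  k=0: C(32,0)·0.06^0·0.94^32 = 0.1380675
  k=1: C(32,1)·0.06^1·0.94^31 = 0.2820101
P(X ≤ 1) = 0.4200776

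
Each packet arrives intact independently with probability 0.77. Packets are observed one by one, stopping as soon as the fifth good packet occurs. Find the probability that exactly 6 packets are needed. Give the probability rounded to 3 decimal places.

Y = trial on which the fifth success occurs; negative binomial, r=5, p=0.77.
P(Y=6) = C(5,4) · p^5 · (1−p)^1
= 5 · 0.27068 · 0.23 = 0.31128

0.311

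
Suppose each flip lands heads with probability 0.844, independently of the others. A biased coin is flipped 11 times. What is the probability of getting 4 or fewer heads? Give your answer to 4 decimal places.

X ~ Binomial(11, 0.844); P(X ≤ 4) = Σ C(11,k) p^k (1−p)^(11−k) over k:
  k=0: C(11,0)·0.844^0·0.156^11 = 0.000000
  k=1: C(11,1)·0.844^1·0.156^10 = 0.000000
  k=2: C(11,2)·0.844^2·0.156^9 = 0.000002
  k=3: C(11,3)·0.844^3·0.156^8 = 0.000035
  k=4: C(11,4)·0.844^4·0.156^7 = 0.000376
Total = 0.000414

0.0004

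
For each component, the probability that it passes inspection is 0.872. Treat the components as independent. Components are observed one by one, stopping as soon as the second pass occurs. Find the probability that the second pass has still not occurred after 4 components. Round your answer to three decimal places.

Needing more than 4 components ⇔ fewer than 2 successes in the first 4. With X ~ Binomial(4, 0.872), P(Y > 4) = P(X ≤ 1).
  k=0: C(4,0)·0.872^0·0.128^4 = 0.00027
  k=1: C(4,1)·0.872^1·0.128^3 = 0.00731
P(X ≤ 1) = 0.00758

0.008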